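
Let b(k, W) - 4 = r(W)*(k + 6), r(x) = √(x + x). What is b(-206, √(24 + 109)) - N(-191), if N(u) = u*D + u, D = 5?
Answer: 1150 - 200*√2*133^(¼) ≈ 189.48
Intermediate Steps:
r(x) = √2*√x (r(x) = √(2*x) = √2*√x)
b(k, W) = 4 + √2*√W*(6 + k) (b(k, W) = 4 + (√2*√W)*(k + 6) = 4 + (√2*√W)*(6 + k) = 4 + √2*√W*(6 + k))
N(u) = 6*u (N(u) = u*5 + u = 5*u + u = 6*u)
b(-206, √(24 + 109)) - N(-191) = (4 + 6*√2*√(√(24 + 109)) - 206*√2*√(√(24 + 109))) - 6*(-191) = (4 + 6*√2*√(√133) - 206*√2*√(√133)) - 1*(-1146) = (4 + 6*√2*133^(¼) - 206*√2*133^(¼)) + 1146 = (4 - 200*√2*133^(¼)) + 1146 = 1150 - 200*√2*133^(¼)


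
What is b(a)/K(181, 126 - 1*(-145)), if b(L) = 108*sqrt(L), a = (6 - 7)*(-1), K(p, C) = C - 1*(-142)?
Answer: 108/413 ≈ 0.26150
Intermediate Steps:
K(p, C) = 142 + C (K(p, C) = C + 142 = 142 + C)
a = 1 (a = -1*(-1) = 1)
b(a)/K(181, 126 - 1*(-145)) = (108*sqrt(1))/(142 + (126 - 1*(-145))) = (108*1)/(142 + (126 + 145)) = 108/(142 + 271) = 108/413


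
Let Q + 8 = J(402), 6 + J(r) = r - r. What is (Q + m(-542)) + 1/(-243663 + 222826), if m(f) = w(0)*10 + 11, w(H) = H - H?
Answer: -62512/20837 ≈ -3.0000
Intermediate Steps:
w(H) = 0
J(r) = -6 (J(r) = -6 + (r - r) = -6 + 0 = -6)
Q = -14 (Q = -8 - 6 = -14)
m(f) = 11 (m(f) = 0*10 + 11 = 0 + 11 = 11)
(Q + m(-542)) + 1/(-243663 + 222826) = (-14 + 11) + 1/(-243663 + 222826) = -3 + 1/(-20837) = -3 - 1/20837 = -62512/20837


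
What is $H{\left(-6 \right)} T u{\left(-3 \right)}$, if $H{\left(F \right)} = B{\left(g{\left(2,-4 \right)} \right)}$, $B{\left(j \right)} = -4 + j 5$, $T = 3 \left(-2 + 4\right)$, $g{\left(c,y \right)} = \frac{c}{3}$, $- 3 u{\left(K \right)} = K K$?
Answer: $12$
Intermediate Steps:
$u{\left(K \right)} = - \frac{K^{2}}{3}$ ($u{\left(K \right)} = - \frac{K K}{3} = - \frac{K^{2}}{3}$)
$g{\left(c,y \right)} = \frac{c}{3}$ ($g{\left(c,y \right)} = c \frac{1}{3} = \frac{c}{3}$)
$T = 6$ ($T = 3 \cdot 2 = 6$)
$B{\left(j \right)} = -4 + 5 j$
$H{\left(F \right)} = - \frac{2}{3}$ ($H{\left(F \right)} = -4 + 5 \cdot \frac{1}{3} \cdot 2 = -4 + 5 \cdot \frac{2}{3} = -4 + \frac{10}{3} = - \frac{2}{3}$)
$H{\left(-6 \right)} T u{\left(-3 \right)} = \left(- \frac{2}{3}\right) 6 \left(- \frac{\left(-3\right)^{2}}{3}\right) = - 4 \left(\left(- \frac{1}{3}\right) 9\right) = \left(-4\right) \left(-3\right) = 12$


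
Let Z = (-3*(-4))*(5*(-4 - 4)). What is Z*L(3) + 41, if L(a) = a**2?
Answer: -4279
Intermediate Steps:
Z = -480 (Z = 12*(5*(-8)) = 12*(-40) = -480)
Z*L(3) + 41 = -480*3**2 + 41 = -480*9 + 41 = -4320 + 41 = -4279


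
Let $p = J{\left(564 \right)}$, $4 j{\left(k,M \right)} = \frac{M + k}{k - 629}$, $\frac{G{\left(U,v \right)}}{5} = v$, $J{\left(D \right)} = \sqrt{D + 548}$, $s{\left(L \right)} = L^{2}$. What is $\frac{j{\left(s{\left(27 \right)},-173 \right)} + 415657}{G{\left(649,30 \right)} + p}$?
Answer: $\frac{124697517}{42776} - \frac{41565839 \sqrt{278}}{1069400} \approx 2267.1$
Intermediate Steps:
$J{\left(D \right)} = \sqrt{548 + D}$
$G{\left(U,v \right)} = 5 v$
$j{\left(k,M \right)} = \frac{M + k}{4 \left(-629 + k\right)}$ ($j{\left(k,M \right)} = \frac{\left(M + k\right) \frac{1}{k - 629}}{4} = \frac{\left(M + k\right) \frac{1}{-629 + k}}{4} = \frac{\frac{1}{-629 + k} \left(M + k\right)}{4} = \frac{M + k}{4 \left(-629 + k\right)}$)
$p = 2 \sqrt{278}$ ($p = \sqrt{548 + 564} = \sqrt{1112} = 2 \sqrt{278} \approx 33.347$)
$\frac{j{\left(s{\left(27 \right)},-173 \right)} + 415657}{G{\left(649,30 \right)} + p} = \frac{\frac{-173 + 27^{2}}{4 \left(-629 + 27^{2}\right)} + 415657}{5 \cdot 30 + 2 \sqrt{278}} = \frac{\frac{-173 + 729}{4 \left(-629 + 729\right)} + 415657}{150 + 2 \sqrt{278}} = \frac{\frac{1}{4} \cdot \frac{1}{100} \cdot 556 + 415657}{150 + 2 \sqrt{278}} = \frac{\frac{139}{100} + 415657}{150 + 2 \sqrt{278}} = \frac{41565839}{100 \left(150 + 2 \sqrt{278}\right)}$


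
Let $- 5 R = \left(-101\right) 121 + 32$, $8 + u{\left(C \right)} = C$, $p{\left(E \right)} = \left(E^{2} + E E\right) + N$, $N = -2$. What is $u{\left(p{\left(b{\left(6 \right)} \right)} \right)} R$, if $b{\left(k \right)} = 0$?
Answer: $-24378$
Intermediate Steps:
$p{\left(E \right)} = -2 + 2 E^{2}$ ($p{\left(E \right)} = \left(E^{2} + E E\right) - 2 = \left(E^{2} + E^{2}\right) - 2 = 2 E^{2} - 2 = -2 + 2 E^{2}$)
$u{\left(C \right)} = -8 + C$
$R = \frac{12189}{5}$ ($R = - \frac{\left(-101\right) 121 + 32}{5} = - \frac{-12221 + 32}{5} = \left(- \frac{1}{5}\right) \left(-12189\right) = \frac{12189}{5} \approx 2437.8$)
$u{\left(p{\left(b{\left(6 \right)} \right)} \right)} R = \left(-8 - \left(2 - 2 \cdot 0^{2}\right)\right) \frac{12189}{5} = \left(-8 + \left(-2 + 2 \cdot 0\right)\right) \frac{12189}{5} = \left(-8 + \left(-2 + 0\right)\right) \frac{12189}{5} = \left(-8 - 2\right) \frac{12189}{5} = \left(-10\right) \frac{12189}{5} = -24378$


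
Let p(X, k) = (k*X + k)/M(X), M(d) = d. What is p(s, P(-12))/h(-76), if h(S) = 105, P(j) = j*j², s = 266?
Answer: -76896/4655 ≈ -16.519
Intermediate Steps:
P(j) = j³
p(X, k) = (k + X*k)/X (p(X, k) = (k*X + k)/X = (X*k + k)/X = (k + X*k)/X)
p(s, P(-12))/h(-76) = ((-12)³ + (-12)³/266)/105 = (-1728 - 1728*1/266)*(1/105) = (-1728 - 864/133)*(1/105) = -230688/133*1/105 = -76896/4655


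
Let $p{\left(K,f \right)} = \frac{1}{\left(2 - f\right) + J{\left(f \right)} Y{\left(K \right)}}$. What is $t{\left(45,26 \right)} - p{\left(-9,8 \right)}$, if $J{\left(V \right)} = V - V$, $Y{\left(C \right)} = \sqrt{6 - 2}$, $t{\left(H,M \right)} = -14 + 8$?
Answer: $- \frac{35}{6} \approx -5.8333$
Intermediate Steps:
$t{\left(H,M \right)} = -6$
$Y{\left(C \right)} = 2$ ($Y{\left(C \right)} = \sqrt{4} = 2$)
$J{\left(V \right)} = 0$
$p{\left(K,f \right)} = \frac{1}{2 - f}$ ($p{\left(K,f \right)} = \frac{1}{\left(2 - f\right) + 0 \cdot 2} = \frac{1}{\left(2 - f\right) + 0} = \frac{1}{2 - f}$)
$t{\left(45,26 \right)} - p{\left(-9,8 \right)} = -6 - - \frac{1}{-2 + 8} = -6 - - \frac{1}{6} = -6 + \frac{1}{6} = - \frac{35}{6}$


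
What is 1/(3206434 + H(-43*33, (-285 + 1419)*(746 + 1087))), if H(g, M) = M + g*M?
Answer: -1/2944279562 ≈ -3.3964e-10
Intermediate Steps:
H(g, M) = M + M*g
1/(3206434 + H(-43*33, (-285 + 1419)*(746 + 1087))) = 1/(3206434 + ((-285 + 1419)*(746 + 1087))*(1 - 43*33)) = 1/(3206434 + (1134*1833)*(1 - 1419)) = 1/(3206434 + 2078622*(-1418)) = 1/(3206434 - 2947485996) = 1/(-2944279562) = -1/2944279562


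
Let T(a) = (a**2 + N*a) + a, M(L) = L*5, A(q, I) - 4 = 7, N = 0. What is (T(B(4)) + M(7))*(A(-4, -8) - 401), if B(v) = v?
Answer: -21450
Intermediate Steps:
A(q, I) = 11 (A(q, I) = 4 + 7 = 11)
M(L) = 5*L
T(a) = a + a**2 (T(a) = (a**2 + 0*a) + a = (a**2 + 0) + a = a**2 + a = a + a**2)
(T(B(4)) + M(7))*(A(-4, -8) - 401) = (4*(1 + 4) + 5*7)*(11 - 401) = (4*5 + 35)*(-390) = (20 + 35)*(-390) = 55*(-390) = -21450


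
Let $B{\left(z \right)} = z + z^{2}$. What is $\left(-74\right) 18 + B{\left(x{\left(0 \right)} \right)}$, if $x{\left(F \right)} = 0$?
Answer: $-1332$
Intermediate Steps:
$\left(-74\right) 18 + B{\left(x{\left(0 \right)} \right)} = \left(-74\right) 18 + 0 \left(1 + 0\right) = -1332 + 0 \cdot 1 = -1332 + 0 = -1332$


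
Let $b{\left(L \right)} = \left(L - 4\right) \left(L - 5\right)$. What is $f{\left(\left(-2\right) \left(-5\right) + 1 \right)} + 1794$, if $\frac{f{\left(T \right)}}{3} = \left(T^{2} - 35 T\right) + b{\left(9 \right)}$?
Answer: $1062$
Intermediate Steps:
$b{\left(L \right)} = \left(-5 + L\right) \left(-4 + L\right)$ ($b{\left(L \right)} = \left(-4 + L\right) \left(-5 + L\right) = \left(-5 + L\right) \left(-4 + L\right)$)
$f{\left(T \right)} = 60 - 105 T + 3 T^{2}$ ($f{\left(T \right)} = 3 \left(\left(T^{2} - 35 T\right) + \left(20 + 9^{2} - 81\right)\right) = 3 \left(\left(T^{2} - 35 T\right) + \left(20 + 81 - 81\right)\right) = 3 \left(\left(T^{2} - 35 T\right) + 20\right) = 3 \left(20 + T^{2} - 35 T\right) = 60 - 105 T + 3 T^{2}$)
$f{\left(\left(-2\right) \left(-5\right) + 1 \right)} + 1794 = \left(60 - 105 \left(\left(-2\right) \left(-5\right) + 1\right) + 3 \left(\left(-2\right) \left(-5\right) + 1\right)^{2}\right) + 1794 = \left(60 - 105 \left(10 + 1\right) + 3 \left(10 + 1\right)^{2}\right) + 1794 = \left(60 - 1155 + 3 \cdot 11^{2}\right) + 1794 = \left(60 - 1155 + 3 \cdot 121\right) + 1794 = \left(60 - 1155 + 363\right) + 1794 = -732 + 1794 = 1062$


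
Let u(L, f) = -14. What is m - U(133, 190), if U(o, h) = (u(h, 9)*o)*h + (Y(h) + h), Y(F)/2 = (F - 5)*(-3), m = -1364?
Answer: 353336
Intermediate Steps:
Y(F) = 30 - 6*F (Y(F) = 2*((F - 5)*(-3)) = 2*((-5 + F)*(-3)) = 2*(15 - 3*F) = 30 - 6*F)
U(o, h) = 30 - 5*h - 14*h*o (U(o, h) = (-14*o)*h + ((30 - 6*h) + h) = -14*h*o + (30 - 5*h) = 30 - 5*h - 14*h*o)
m - U(133, 190) = -1364 - (30 - 5*190 - 14*190*133) = -1364 - (30 - 950 - 353780) = -1364 - 1*(-354700) = -1364 + 354700 = 353336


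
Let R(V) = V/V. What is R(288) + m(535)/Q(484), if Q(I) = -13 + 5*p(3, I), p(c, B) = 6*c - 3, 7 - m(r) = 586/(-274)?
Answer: 4873/4247 ≈ 1.1474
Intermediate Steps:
m(r) = 1252/137 (m(r) = 7 - 586/(-274) = 7 - 586*(-1)/274 = 7 - 1*(-293/137) = 7 + 293/137 = 1252/137)
p(c, B) = -3 + 6*c
Q(I) = 62 (Q(I) = -13 + 5*(-3 + 6*3) = -13 + 5*(-3 + 18) = -13 + 5*15 = -13 + 75 = 62)
R(V) = 1
R(288) + m(535)/Q(484) = 1 + (1252/137)/62 = 1 + (1252/137)*(1/62) = 1 + 626/4247 = 4873/4247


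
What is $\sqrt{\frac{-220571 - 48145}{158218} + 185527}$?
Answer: $\frac{\sqrt{1161060728313265}}{79109} \approx 430.73$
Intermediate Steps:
$\sqrt{\frac{-220571 - 48145}{158218} + 185527} = \sqrt{\left(-220571 - 48145\right) \frac{1}{158218} + 185527} = \sqrt{\left(-268716\right) \frac{1}{158218} + 185527} = \sqrt{- \frac{134358}{79109} + 185527} = \sqrt{\frac{14676721085}{79109}} = \frac{\sqrt{1161060728313265}}{79109}$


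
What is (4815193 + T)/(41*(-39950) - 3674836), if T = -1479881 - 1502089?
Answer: -1833223/5312786 ≈ -0.34506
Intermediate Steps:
T = -2981970
(4815193 + T)/(41*(-39950) - 3674836) = (4815193 - 2981970)/(41*(-39950) - 3674836) = 1833223/(-1637950 - 3674836) = 1833223/(-5312786) = 1833223*(-1/5312786) = -1833223/5312786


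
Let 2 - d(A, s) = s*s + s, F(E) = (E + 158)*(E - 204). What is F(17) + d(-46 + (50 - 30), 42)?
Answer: -34529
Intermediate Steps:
F(E) = (-204 + E)*(158 + E) (F(E) = (158 + E)*(-204 + E) = (-204 + E)*(158 + E))
d(A, s) = 2 - s - s**2 (d(A, s) = 2 - (s*s + s) = 2 - (s**2 + s) = 2 - (s + s**2) = 2 + (-s - s**2) = 2 - s - s**2)
F(17) + d(-46 + (50 - 30), 42) = (-32232 + 17**2 - 46*17) + (2 - 1*42 - 1*42**2) = (-32232 + 289 - 782) + (2 - 42 - 1*1764) = -32725 + (2 - 42 - 1764) = -32725 - 1804 = -34529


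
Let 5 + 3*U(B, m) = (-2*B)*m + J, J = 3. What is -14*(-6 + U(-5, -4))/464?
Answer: 35/58 ≈ 0.60345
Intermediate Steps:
U(B, m) = -2/3 - 2*B*m/3 (U(B, m) = -5/3 + ((-2*B)*m + 3)/3 = -5/3 + (-2*B*m + 3)/3 = -5/3 + (3 - 2*B*m)/3 = -5/3 + (1 - 2*B*m/3) = -2/3 - 2*B*m/3)
-14*(-6 + U(-5, -4))/464 = -14*(-6 + (-2/3 - 2/3*(-5)*(-4)))/464 = -14*(-6 + (-2/3 - 40/3))*(1/464) = -14*(-6 - 14)*(1/464) = -14*(-20)*(1/464) = 280*(1/464) = 35/58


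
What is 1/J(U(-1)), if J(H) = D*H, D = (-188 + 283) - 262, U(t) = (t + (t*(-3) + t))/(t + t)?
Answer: 2/167 ≈ 0.011976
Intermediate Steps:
U(t) = -½ (U(t) = (t + (-3*t + t))/((2*t)) = (t - 2*t)*(1/(2*t)) = (-t)*(1/(2*t)) = -½)
D = -167 (D = 95 - 262 = -167)
J(H) = -167*H
1/J(U(-1)) = 1/(-167*(-½)) = 1/(167/2) = 2/167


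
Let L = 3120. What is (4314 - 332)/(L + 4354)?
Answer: 1991/3737 ≈ 0.53278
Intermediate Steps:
(4314 - 332)/(L + 4354) = (4314 - 332)/(3120 + 4354) = 3982/7474 = 3982*(1/7474) = 1991/3737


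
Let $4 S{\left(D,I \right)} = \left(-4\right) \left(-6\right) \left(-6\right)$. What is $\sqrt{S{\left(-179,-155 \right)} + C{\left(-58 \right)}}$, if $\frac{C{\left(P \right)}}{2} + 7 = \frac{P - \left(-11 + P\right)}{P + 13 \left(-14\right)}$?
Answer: $\frac{i \sqrt{180330}}{60} \approx 7.0775 i$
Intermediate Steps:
$C{\left(P \right)} = -14 + \frac{22}{-182 + P}$ ($C{\left(P \right)} = -14 + 2 \frac{P - \left(-11 + P\right)}{P + 13 \left(-14\right)} = -14 + 2 \frac{11}{P - 182} = -14 + 2 \frac{11}{-182 + P} = -14 + \frac{22}{-182 + P}$)
$S{\left(D,I \right)} = -36$ ($S{\left(D,I \right)} = \frac{\left(-4\right) \left(-6\right) \left(-6\right)}{4} = \frac{24 \left(-6\right)}{4} = \frac{1}{4} \left(-144\right) = -36$)
$\sqrt{S{\left(-179,-155 \right)} + C{\left(-58 \right)}} = \sqrt{-36 + \frac{2 \left(1285 - -406\right)}{-182 - 58}} = \sqrt{-36 + \frac{2 \left(1285 + 406\right)}{-240}} = \sqrt{-36 + 2 \left(- \frac{1}{240}\right) 1691} = \sqrt{-36 - \frac{1691}{120}} = \sqrt{- \frac{6011}{120}} = \frac{i \sqrt{180330}}{60}$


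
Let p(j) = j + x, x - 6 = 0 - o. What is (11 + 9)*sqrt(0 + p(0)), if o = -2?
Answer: 40*sqrt(2) ≈ 56.569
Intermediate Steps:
x = 8 (x = 6 + (0 - 1*(-2)) = 6 + (0 + 2) = 6 + 2 = 8)
p(j) = 8 + j (p(j) = j + 8 = 8 + j)
(11 + 9)*sqrt(0 + p(0)) = (11 + 9)*sqrt(0 + (8 + 0)) = 20*sqrt(0 + 8) = 20*sqrt(8) = 20*(2*sqrt(2)) = 40*sqrt(2)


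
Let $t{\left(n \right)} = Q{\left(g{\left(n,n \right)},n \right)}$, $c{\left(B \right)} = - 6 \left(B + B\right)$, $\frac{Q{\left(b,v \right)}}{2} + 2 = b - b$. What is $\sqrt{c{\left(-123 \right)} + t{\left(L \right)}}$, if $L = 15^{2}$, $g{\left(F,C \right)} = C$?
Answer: $8 \sqrt{23} \approx 38.367$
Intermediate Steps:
$L = 225$
$Q{\left(b,v \right)} = -4$ ($Q{\left(b,v \right)} = -4 + 2 \left(b - b\right) = -4 + 2 \cdot 0 = -4 + 0 = -4$)
$c{\left(B \right)} = - 12 B$ ($c{\left(B \right)} = - 6 \cdot 2 B = - 12 B$)
$t{\left(n \right)} = -4$
$\sqrt{c{\left(-123 \right)} + t{\left(L \right)}} = \sqrt{\left(-12\right) \left(-123\right) - 4} = \sqrt{1476 - 4} = \sqrt{1472} = 8 \sqrt{23}$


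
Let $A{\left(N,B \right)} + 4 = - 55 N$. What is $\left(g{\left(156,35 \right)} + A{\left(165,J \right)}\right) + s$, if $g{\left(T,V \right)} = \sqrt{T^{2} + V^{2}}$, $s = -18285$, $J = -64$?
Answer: $-27364 + \sqrt{25561} \approx -27204.0$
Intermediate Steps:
$A{\left(N,B \right)} = -4 - 55 N$
$\left(g{\left(156,35 \right)} + A{\left(165,J \right)}\right) + s = \left(\sqrt{156^{2} + 35^{2}} - 9079\right) - 18285 = \left(\sqrt{24336 + 1225} - 9079\right) - 18285 = \left(\sqrt{25561} - 9079\right) - 18285 = \left(-9079 + \sqrt{25561}\right) - 18285 = -27364 + \sqrt{25561}$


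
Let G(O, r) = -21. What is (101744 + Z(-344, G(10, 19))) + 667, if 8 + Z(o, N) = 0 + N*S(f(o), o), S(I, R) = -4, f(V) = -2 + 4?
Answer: 102487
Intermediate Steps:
f(V) = 2
Z(o, N) = -8 - 4*N (Z(o, N) = -8 + (0 + N*(-4)) = -8 + (0 - 4*N) = -8 - 4*N)
(101744 + Z(-344, G(10, 19))) + 667 = (101744 + (-8 - 4*(-21))) + 667 = (101744 + (-8 + 84)) + 667 = (101744 + 76) + 667 = 101820 + 667 = 102487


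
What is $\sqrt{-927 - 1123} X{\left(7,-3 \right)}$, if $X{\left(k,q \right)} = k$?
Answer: $35 i \sqrt{82} \approx 316.94 i$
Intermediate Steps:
$\sqrt{-927 - 1123} X{\left(7,-3 \right)} = \sqrt{-927 - 1123} \cdot 7 = \sqrt{-2050} \cdot 7 = 5 i \sqrt{82} \cdot 7 = 35 i \sqrt{82}$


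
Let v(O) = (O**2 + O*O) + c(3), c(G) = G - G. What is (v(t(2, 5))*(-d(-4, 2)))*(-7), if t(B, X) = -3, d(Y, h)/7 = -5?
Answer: -4410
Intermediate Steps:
d(Y, h) = -35 (d(Y, h) = 7*(-5) = -35)
c(G) = 0
v(O) = 2*O**2 (v(O) = (O**2 + O*O) + 0 = (O**2 + O**2) + 0 = 2*O**2 + 0 = 2*O**2)
(v(t(2, 5))*(-d(-4, 2)))*(-7) = ((2*(-3)**2)*(-1*(-35)))*(-7) = ((2*9)*35)*(-7) = (18*35)*(-7) = 630*(-7) = -4410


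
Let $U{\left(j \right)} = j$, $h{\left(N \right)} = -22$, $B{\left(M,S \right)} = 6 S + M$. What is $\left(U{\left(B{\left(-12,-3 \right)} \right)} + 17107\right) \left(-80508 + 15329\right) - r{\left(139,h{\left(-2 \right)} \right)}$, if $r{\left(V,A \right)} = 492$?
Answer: $-1113062275$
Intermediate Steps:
$B{\left(M,S \right)} = M + 6 S$
$\left(U{\left(B{\left(-12,-3 \right)} \right)} + 17107\right) \left(-80508 + 15329\right) - r{\left(139,h{\left(-2 \right)} \right)} = \left(\left(-12 + 6 \left(-3\right)\right) + 17107\right) \left(-80508 + 15329\right) - 492 = \left(\left(-12 - 18\right) + 17107\right) \left(-65179\right) - 492 = \left(-30 + 17107\right) \left(-65179\right) - 492 = 17077 \left(-65179\right) - 492 = -1113061783 - 492 = -1113062275$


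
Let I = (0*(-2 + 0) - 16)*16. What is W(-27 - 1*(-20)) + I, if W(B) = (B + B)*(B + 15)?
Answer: -368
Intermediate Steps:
W(B) = 2*B*(15 + B) (W(B) = (2*B)*(15 + B) = 2*B*(15 + B))
I = -256 (I = (0*(-2) - 16)*16 = (0 - 16)*16 = -16*16 = -256)
W(-27 - 1*(-20)) + I = 2*(-27 - 1*(-20))*(15 + (-27 - 1*(-20))) - 256 = 2*(-27 + 20)*(15 + (-27 + 20)) - 256 = 2*(-7)*(15 - 7) - 256 = 2*(-7)*8 - 256 = -112 - 256 = -368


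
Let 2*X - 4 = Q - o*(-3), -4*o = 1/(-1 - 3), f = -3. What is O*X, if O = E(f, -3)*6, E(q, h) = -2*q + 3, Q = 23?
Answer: 11745/16 ≈ 734.06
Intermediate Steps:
E(q, h) = 3 - 2*q
o = 1/16 (o = -1/(4*(-1 - 3)) = -¼/(-4) = -¼*(-¼) = 1/16 ≈ 0.062500)
O = 54 (O = (3 - 2*(-3))*6 = (3 + 6)*6 = 9*6 = 54)
X = 435/32 (X = 2 + (23 - (-3)/16)/2 = 2 + (23 - 1*(-3/16))/2 = 2 + (23 + 3/16)/2 = 2 + (½)*(371/16) = 2 + 371/32 = 435/32 ≈ 13.594)
O*X = 54*(435/32) = 11745/16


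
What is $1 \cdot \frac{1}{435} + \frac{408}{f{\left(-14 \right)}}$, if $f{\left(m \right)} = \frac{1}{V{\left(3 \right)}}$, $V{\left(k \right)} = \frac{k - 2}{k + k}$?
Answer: $\frac{29581}{435} \approx 68.002$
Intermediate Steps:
$V{\left(k \right)} = \frac{-2 + k}{2 k}$
$f{\left(m \right)} = 6$ ($f{\left(m \right)} = \frac{1}{\frac{1}{2} \cdot \frac{1}{3} \left(-2 + 3\right)} = \frac{1}{\frac{1}{2} \cdot \frac{1}{3} \cdot 1} = \frac{1}{\frac{1}{6}} = 6$)
$1 \cdot \frac{1}{435} + \frac{408}{f{\left(-14 \right)}} = 1 \cdot \frac{1}{435} + \frac{408}{6} = 1 \cdot \frac{1}{435} + 408 \cdot \frac{1}{6} = \frac{1}{435} + 68 = \frac{29581}{435}$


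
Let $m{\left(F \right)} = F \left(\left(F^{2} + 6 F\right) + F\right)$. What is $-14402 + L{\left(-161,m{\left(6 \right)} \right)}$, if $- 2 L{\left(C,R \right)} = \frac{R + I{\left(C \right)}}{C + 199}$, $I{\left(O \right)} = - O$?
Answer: $- \frac{1095181}{76} \approx -14410.0$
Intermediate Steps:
$m{\left(F \right)} = F \left(F^{2} + 7 F\right)$
$L{\left(C,R \right)} = - \frac{R - C}{2 \left(199 + C\right)}$ ($L{\left(C,R \right)} = - \frac{\left(R - C\right) \frac{1}{C + 199}}{2} = - \frac{\left(R - C\right) \frac{1}{199 + C}}{2} = - \frac{\frac{1}{199 + C} \left(R - C\right)}{2} = - \frac{R - C}{2 \left(199 + C\right)}$)
$-14402 + L{\left(-161,m{\left(6 \right)} \right)} = -14402 + \frac{-161 - 6^{2} \left(7 + 6\right)}{2 \left(199 - 161\right)} = -14402 + \frac{-161 - 36 \cdot 13}{2 \cdot 38} = -14402 + \frac{1}{2} \cdot \frac{1}{38} \left(-161 - 468\right) = -14402 + \frac{1}{2} \cdot \frac{1}{38} \left(-629\right) = -14402 - \frac{629}{76} = - \frac{1095181}{76}$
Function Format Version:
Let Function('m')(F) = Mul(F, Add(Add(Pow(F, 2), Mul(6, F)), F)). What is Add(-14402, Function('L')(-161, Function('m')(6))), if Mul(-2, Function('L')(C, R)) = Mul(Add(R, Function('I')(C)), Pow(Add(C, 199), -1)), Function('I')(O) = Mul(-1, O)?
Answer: Rational(-1095181, 76) ≈ -14410.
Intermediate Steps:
Function('m')(F) = Mul(F, Add(Pow(F, 2), Mul(7, F)))
Function('L')(C, R) = Mul(Rational(-1, 2), Pow(Add(199, C), -1), Add(R, Mul(-1, C))) (Function('L')(C, R) = Mul(Rational(-1, 2), Mul(Add(R, Mul(-1, C)), Pow(Add(C, 199), -1))) = Mul(Rational(-1, 2), Mul(Add(R, Mul(-1, C)), Pow(Add(199, C), -1))) = Mul(Rational(-1, 2), Mul(Pow(Add(199, C), -1), Add(R, Mul(-1, C)))) = Mul(Rational(-1, 2), Pow(Add(199, C), -1), Add(R, Mul(-1, C))))
Add(-14402, Function('L')(-161, Function('m')(6))) = Add(-14402, Mul(Rational(1, 2), Pow(Add(199, -161), -1), Add(-161, Mul(-1, Mul(Pow(6, 2), Add(7, 6)))))) = Add(-14402, Mul(Rational(1, 2), Pow(38, -1), Add(-161, Mul(-1, Mul(36, 13))))) = Add(-14402, Mul(Rational(1, 2), Rational(1, 38), Add(-161, Mul(-1, 468)))) = Add(-14402, Mul(Rational(1, 2), Rational(1, 38), Add(-161, -468))) = Add(-14402, Mul(Rational(1, 2), Rational(1, 38), -629)) = Add(-14402, Rational(-629, 76)) = Rational(-1095181, 76)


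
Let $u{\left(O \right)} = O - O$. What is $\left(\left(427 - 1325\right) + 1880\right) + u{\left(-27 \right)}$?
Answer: $982$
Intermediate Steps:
$u{\left(O \right)} = 0$
$\left(\left(427 - 1325\right) + 1880\right) + u{\left(-27 \right)} = \left(\left(427 - 1325\right) + 1880\right) + 0 = \left(-898 + 1880\right) + 0 = 982 + 0 = 982$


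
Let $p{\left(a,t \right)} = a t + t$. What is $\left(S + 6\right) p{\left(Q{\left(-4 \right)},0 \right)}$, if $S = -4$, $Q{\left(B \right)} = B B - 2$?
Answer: $0$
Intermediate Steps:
$Q{\left(B \right)} = -2 + B^{2}$ ($Q{\left(B \right)} = B^{2} - 2 = -2 + B^{2}$)
$p{\left(a,t \right)} = t + a t$
$\left(S + 6\right) p{\left(Q{\left(-4 \right)},0 \right)} = \left(-4 + 6\right) 0 \left(1 - \left(2 - \left(-4\right)^{2}\right)\right) = 2 \cdot 0 \left(1 + \left(-2 + 16\right)\right) = 2 \cdot 0 \left(1 + 14\right) = 2 \cdot 0 \cdot 15 = 2 \cdot 0 = 0$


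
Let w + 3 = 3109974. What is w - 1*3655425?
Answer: -545454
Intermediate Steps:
w = 3109971 (w = -3 + 3109974 = 3109971)
w - 1*3655425 = 3109971 - 1*3655425 = 3109971 - 3655425 = -545454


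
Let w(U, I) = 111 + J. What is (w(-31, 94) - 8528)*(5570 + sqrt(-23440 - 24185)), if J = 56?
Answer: -46570770 - 41805*I*sqrt(1905) ≈ -4.6571e+7 - 1.8246e+6*I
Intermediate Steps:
w(U, I) = 167 (w(U, I) = 111 + 56 = 167)
(w(-31, 94) - 8528)*(5570 + sqrt(-23440 - 24185)) = (167 - 8528)*(5570 + sqrt(-23440 - 24185)) = -8361*(5570 + sqrt(-47625)) = -8361*(5570 + 5*I*sqrt(1905)) = -46570770 - 41805*I*sqrt(1905)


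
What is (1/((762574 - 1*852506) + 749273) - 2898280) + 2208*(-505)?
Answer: -2646146422119/659341 ≈ -4.0133e+6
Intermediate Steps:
(1/((762574 - 1*852506) + 749273) - 2898280) + 2208*(-505) = (1/((762574 - 852506) + 749273) - 2898280) - 1115040 = (1/(-89932 + 749273) - 2898280) - 1115040 = (1/659341 - 2898280) - 1115040 = -1910954833479/659341 - 1115040 = -2646146422119/659341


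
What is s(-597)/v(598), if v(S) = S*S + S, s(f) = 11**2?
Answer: 121/358202 ≈ 0.00033780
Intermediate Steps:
s(f) = 121
v(S) = S + S**2 (v(S) = S**2 + S = S + S**2)
s(-597)/v(598) = 121/((598*(1 + 598))) = 121/((598*599)) = 121/358202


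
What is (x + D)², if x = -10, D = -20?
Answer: 900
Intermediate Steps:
(x + D)² = (-10 - 20)² = (-30)² = 900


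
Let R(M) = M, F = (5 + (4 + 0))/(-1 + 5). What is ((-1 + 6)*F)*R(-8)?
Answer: -90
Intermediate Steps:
F = 9/4 (F = (5 + 4)/4 = 9*(¼) = 9/4 ≈ 2.2500)
((-1 + 6)*F)*R(-8) = ((-1 + 6)*(9/4))*(-8) = (5*(9/4))*(-8) = (45/4)*(-8) = -90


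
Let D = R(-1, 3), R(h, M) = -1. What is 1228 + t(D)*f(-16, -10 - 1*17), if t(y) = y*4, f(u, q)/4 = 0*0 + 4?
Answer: 1164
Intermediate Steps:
D = -1
f(u, q) = 16 (f(u, q) = 4*(0*0 + 4) = 4*(0 + 4) = 4*4 = 16)
t(y) = 4*y
1228 + t(D)*f(-16, -10 - 1*17) = 1228 + (4*(-1))*16 = 1228 - 4*16 = 1228 - 64 = 1164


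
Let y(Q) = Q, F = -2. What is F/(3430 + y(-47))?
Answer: -2/3383 ≈ -0.00059119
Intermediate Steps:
F/(3430 + y(-47)) = -2/(3430 - 47) = -2/3383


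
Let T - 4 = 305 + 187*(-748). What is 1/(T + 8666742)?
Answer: 1/8527175 ≈ 1.1727e-7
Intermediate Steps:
T = -139567 (T = 4 + (305 + 187*(-748)) = 4 + (305 - 139876) = 4 - 139571 = -139567)
1/(T + 8666742) = 1/(-139567 + 8666742) = 1/8527175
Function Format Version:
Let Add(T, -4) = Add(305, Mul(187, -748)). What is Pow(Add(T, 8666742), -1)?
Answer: Rational(1, 8527175) ≈ 1.1727e-7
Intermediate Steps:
T = -139567 (T = Add(4, Add(305, Mul(187, -748))) = Add(4, Add(305, -139876)) = Add(4, -139571) = -139567)
Pow(Add(T, 8666742), -1) = Pow(Add(-139567, 8666742), -1) = Pow(8527175, -1) = Rational(1, 8527175)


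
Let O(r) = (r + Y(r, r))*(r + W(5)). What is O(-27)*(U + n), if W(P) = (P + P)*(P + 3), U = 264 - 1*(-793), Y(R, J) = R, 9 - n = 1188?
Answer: 349164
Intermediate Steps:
n = -1179 (n = 9 - 1*1188 = 9 - 1188 = -1179)
U = 1057 (U = 264 + 793 = 1057)
W(P) = 2*P*(3 + P) (W(P) = (2*P)*(3 + P) = 2*P*(3 + P))
O(r) = 2*r*(80 + r) (O(r) = (r + r)*(r + 2*5*(3 + 5)) = (2*r)*(r + 2*5*8) = (2*r)*(r + 80) = (2*r)*(80 + r) = 2*r*(80 + r))
O(-27)*(U + n) = (2*(-27)*(80 - 27))*(1057 - 1179) = (2*(-27)*53)*(-122) = -2862*(-122) = 349164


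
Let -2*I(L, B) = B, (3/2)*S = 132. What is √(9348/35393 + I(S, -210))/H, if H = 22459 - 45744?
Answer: -3*√14651180101/824126005 ≈ -0.00044062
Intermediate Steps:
S = 88 (S = (⅔)*132 = 88)
I(L, B) = -B/2
H = -23285
√(9348/35393 + I(S, -210))/H = √(9348/35393 - ½*(-210))/(-23285) = √(9348*(1/35393) + 105)*(-1/23285) = √(9348/35393 + 105)*(-1/23285) = √(3725613/35393)*(-1/23285) = (3*√14651180101/35393)*(-1/23285) = -3*√14651180101/824126005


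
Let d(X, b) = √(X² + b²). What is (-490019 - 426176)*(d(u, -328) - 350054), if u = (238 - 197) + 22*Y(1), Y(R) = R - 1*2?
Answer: 320717724530 - 916195*√107945 ≈ 3.2042e+11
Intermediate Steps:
Y(R) = -2 + R (Y(R) = R - 2 = -2 + R)
u = 19 (u = (238 - 197) + 22*(-2 + 1) = 41 + 22*(-1) = 41 - 22 = 19)
(-490019 - 426176)*(d(u, -328) - 350054) = (-490019 - 426176)*(√(19² + (-328)²) - 350054) = -916195*(√(361 + 107584) - 350054) = -916195*(√107945 - 350054) = -916195*(-350054 + √107945) = 320717724530 - 916195*√107945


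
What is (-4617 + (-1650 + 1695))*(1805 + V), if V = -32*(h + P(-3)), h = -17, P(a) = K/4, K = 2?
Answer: -10666476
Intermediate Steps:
P(a) = ½ (P(a) = 2/4 = 2*(¼) = ½)
V = 528 (V = -32*(-17 + ½) = -32*(-33/2) = 528)
(-4617 + (-1650 + 1695))*(1805 + V) = (-4617 + (-1650 + 1695))*(1805 + 528) = (-4617 + 45)*2333 = -4572*2333 = -10666476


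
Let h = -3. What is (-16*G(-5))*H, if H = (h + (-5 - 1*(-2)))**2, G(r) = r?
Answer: 2880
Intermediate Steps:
H = 36 (H = (-3 + (-5 - 1*(-2)))**2 = (-3 + (-5 + 2))**2 = (-3 - 3)**2 = (-6)**2 = 36)
(-16*G(-5))*H = -16*(-5)*36 = 80*36 = 2880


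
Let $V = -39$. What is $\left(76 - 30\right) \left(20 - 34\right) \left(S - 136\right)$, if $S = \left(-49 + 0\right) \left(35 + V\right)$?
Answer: $-38640$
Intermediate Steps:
$S = 196$ ($S = \left(-49 + 0\right) \left(35 - 39\right) = \left(-49\right) \left(-4\right) = 196$)
$\left(76 - 30\right) \left(20 - 34\right) \left(S - 136\right) = \left(76 - 30\right) \left(20 - 34\right) \left(196 - 136\right) = 46 \left(-14\right) 60 = \left(-644\right) 60 = -38640$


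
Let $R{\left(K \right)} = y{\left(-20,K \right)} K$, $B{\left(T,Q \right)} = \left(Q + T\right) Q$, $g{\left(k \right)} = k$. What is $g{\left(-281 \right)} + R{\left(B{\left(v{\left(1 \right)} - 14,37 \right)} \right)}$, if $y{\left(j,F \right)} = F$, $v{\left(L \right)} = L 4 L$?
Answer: $997720$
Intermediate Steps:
$v{\left(L \right)} = 4 L^{2}$ ($v{\left(L \right)} = 4 L L = 4 L^{2}$)
$B{\left(T,Q \right)} = Q \left(Q + T\right)$
$R{\left(K \right)} = K^{2}$ ($R{\left(K \right)} = K K = K^{2}$)
$g{\left(-281 \right)} + R{\left(B{\left(v{\left(1 \right)} - 14,37 \right)} \right)} = -281 + \left(37 \left(37 + \left(4 \cdot 1^{2} - 14\right)\right)\right)^{2} = -281 + \left(37 \left(37 + \left(4 \cdot 1 - 14\right)\right)\right)^{2} = -281 + \left(37 \left(37 + \left(4 - 14\right)\right)\right)^{2} = -281 + \left(37 \left(37 - 10\right)\right)^{2} = -281 + \left(37 \cdot 27\right)^{2} = -281 + 999^{2} = -281 + 998001 = 997720$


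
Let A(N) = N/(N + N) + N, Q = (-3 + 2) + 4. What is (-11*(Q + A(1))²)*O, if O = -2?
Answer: 891/2 ≈ 445.50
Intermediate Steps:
Q = 3 (Q = -1 + 4 = 3)
A(N) = ½ + N (A(N) = N/((2*N)) + N = N*(1/(2*N)) + N = ½ + N)
(-11*(Q + A(1))²)*O = -11*(3 + (½ + 1))²*(-2) = -11*(3 + 3/2)²*(-2) = -11*(9/2)²*(-2) = -11*81/4*(-2) = -891/4*(-2) = 891/2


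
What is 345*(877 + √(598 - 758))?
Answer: 302565 + 1380*I*√10 ≈ 3.0257e+5 + 4363.9*I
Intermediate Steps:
345*(877 + √(598 - 758)) = 345*(877 + √(-160)) = 345*(877 + 4*I*√10) = 302565 + 1380*I*√10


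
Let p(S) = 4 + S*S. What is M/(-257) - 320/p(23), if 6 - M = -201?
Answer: -192571/136981 ≈ -1.4058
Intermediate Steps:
M = 207 (M = 6 - 1*(-201) = 6 + 201 = 207)
p(S) = 4 + S²
M/(-257) - 320/p(23) = 207/(-257) - 320/(4 + 23²) = 207*(-1/257) - 320/(4 + 529) = -207/257 - 320/533 = -192571/136981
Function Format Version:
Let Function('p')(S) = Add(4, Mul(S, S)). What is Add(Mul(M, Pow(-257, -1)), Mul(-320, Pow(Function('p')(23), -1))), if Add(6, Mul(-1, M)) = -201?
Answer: Rational(-192571, 136981) ≈ -1.4058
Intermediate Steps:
M = 207 (M = Add(6, Mul(-1, -201)) = Add(6, 201) = 207)
Function('p')(S) = Add(4, Pow(S, 2))
Add(Mul(M, Pow(-257, -1)), Mul(-320, Pow(Function('p')(23), -1))) = Add(Mul(207, Pow(-257, -1)), Mul(-320, Pow(Add(4, Pow(23, 2)), -1))) = Add(Mul(207, Rational(-1, 257)), Mul(-320, Pow(Add(4, 529), -1))) = Add(Rational(-207, 257), Mul(-320, Pow(533, -1))) = Add(Rational(-207, 257), Mul(-320, Rational(1, 533))) = Add(Rational(-207, 257), Rational(-320, 533)) = Rational(-192571, 136981)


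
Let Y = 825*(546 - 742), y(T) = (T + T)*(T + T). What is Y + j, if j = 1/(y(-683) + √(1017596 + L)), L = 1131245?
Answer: -563005385609995544/3481789645095 - √2148841/3481789645095 ≈ -1.6170e+5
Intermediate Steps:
y(T) = 4*T² (y(T) = (2*T)*(2*T) = 4*T²)
Y = -161700 (Y = 825*(-196) = -161700)
j = 1/(1865956 + √2148841) (j = 1/(4*(-683)² + √(1017596 + 1131245)) = 1/(4*466489 + √2148841) = 1/(1865956 + √2148841) ≈ 5.3550e-7)
Y + j = -161700 + (1865956/3481789645095 - √2148841/3481789645095) = -563005385609995544/3481789645095 - √2148841/3481789645095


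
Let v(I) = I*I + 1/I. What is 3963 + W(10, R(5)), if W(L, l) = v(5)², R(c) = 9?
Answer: 114951/25 ≈ 4598.0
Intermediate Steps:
v(I) = 1/I + I² (v(I) = I² + 1/I = 1/I + I²)
W(L, l) = 15876/25 (W(L, l) = ((1 + 5³)/5)² = ((1 + 125)/5)² = ((⅕)*126)² = (126/5)² = 15876/25)
3963 + W(10, R(5)) = 3963 + 15876/25 = 114951/25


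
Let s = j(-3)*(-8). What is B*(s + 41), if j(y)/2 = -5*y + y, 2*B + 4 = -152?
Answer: 11778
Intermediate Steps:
B = -78 (B = -2 + (1/2)*(-152) = -2 - 76 = -78)
j(y) = -8*y (j(y) = 2*(-5*y + y) = 2*(-4*y) = -8*y)
s = -192 (s = -8*(-3)*(-8) = 24*(-8) = -192)
B*(s + 41) = -78*(-192 + 41) = -78*(-151) = 11778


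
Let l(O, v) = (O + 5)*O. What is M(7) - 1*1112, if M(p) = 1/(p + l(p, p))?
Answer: -101191/91 ≈ -1112.0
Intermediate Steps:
l(O, v) = O*(5 + O) (l(O, v) = (5 + O)*O = O*(5 + O))
M(p) = 1/(p + p*(5 + p))
M(7) - 1*1112 = 1/(7*(6 + 7)) - 1*1112 = (1/7)/13 - 1112 = (1/7)*(1/13) - 1112 = 1/91 - 1112 = -101191/91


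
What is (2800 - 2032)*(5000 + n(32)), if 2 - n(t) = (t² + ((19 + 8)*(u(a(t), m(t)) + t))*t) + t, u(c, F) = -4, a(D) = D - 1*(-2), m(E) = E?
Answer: -15548928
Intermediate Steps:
a(D) = 2 + D (a(D) = D + 2 = 2 + D)
n(t) = 2 - t - t² - t*(-108 + 27*t) (n(t) = 2 - ((t² + ((19 + 8)*(-4 + t))*t) + t) = 2 - ((t² + (27*(-4 + t))*t) + t) = 2 - ((t² + (-108 + 27*t)*t) + t) = 2 - ((t² + t*(-108 + 27*t)) + t) = 2 - (t + t² + t*(-108 + 27*t)) = 2 + (-t - t² - t*(-108 + 27*t)) = 2 - t - t² - t*(-108 + 27*t))
(2800 - 2032)*(5000 + n(32)) = (2800 - 2032)*(5000 + (2 - 28*32² + 107*32)) = 768*(5000 + (2 - 28*1024 + 3424)) = 768*(5000 + (2 - 28672 + 3424)) = 768*(5000 - 25246) = 768*(-20246) = -15548928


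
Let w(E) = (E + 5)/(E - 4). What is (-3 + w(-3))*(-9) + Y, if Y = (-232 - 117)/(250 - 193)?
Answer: 9356/399 ≈ 23.449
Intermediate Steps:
w(E) = (5 + E)/(-4 + E)
Y = -349/57 ≈ -6.1228
(-3 + w(-3))*(-9) + Y = (-3 + (5 - 3)/(-4 - 3))*(-9) - 349/57 = (-3 + 2/(-7))*(-9) - 349/57 = (-3 - ⅐*2)*(-9) - 349/57 = (-3 - 2/7)*(-9) - 349/57 = -23/7*(-9) - 349/57 = 207/7 - 349/57 = 9356/399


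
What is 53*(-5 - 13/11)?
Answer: -3604/11 ≈ -327.64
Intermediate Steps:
53*(-5 - 13/11) = 53*(-68/11) = -3604/11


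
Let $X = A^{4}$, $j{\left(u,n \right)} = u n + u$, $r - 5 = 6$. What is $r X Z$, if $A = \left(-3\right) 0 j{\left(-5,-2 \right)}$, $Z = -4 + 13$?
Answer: $0$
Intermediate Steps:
$r = 11$ ($r = 5 + 6 = 11$)
$j{\left(u,n \right)} = u + n u$ ($j{\left(u,n \right)} = n u + u = u + n u$)
$Z = 9$
$A = 0$ ($A = \left(-3\right) 0 \left(- 5 \left(1 - 2\right)\right) = 0 \left(\left(-5\right) \left(-1\right)\right) = 0 \cdot 5 = 0$)
$X = 0$ ($X = 0^{4} = 0$)
$r X Z = 11 \cdot 0 \cdot 9 = 0 \cdot 9 = 0$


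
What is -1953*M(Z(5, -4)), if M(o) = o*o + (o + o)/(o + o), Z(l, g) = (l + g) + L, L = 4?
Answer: -50778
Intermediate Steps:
Z(l, g) = 4 + g + l (Z(l, g) = (l + g) + 4 = (g + l) + 4 = 4 + g + l)
M(o) = 1 + o² (M(o) = o² + (2*o)/((2*o)) = o² + (2*o)*(1/(2*o)) = o² + 1 = 1 + o²)
-1953*M(Z(5, -4)) = -1953*(1 + (4 - 4 + 5)²) = -1953*(1 + 5²) = -1953*(1 + 25) = -1953*26 = -50778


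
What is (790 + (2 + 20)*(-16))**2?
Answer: 191844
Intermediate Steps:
(790 + (2 + 20)*(-16))**2 = (790 + 22*(-16))**2 = (790 - 352)**2 = 438**2 = 191844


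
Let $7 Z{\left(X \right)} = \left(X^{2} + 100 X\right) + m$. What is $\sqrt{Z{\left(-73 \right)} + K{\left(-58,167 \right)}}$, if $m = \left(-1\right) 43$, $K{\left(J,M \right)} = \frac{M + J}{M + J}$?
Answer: $\frac{3 i \sqrt{1561}}{7} \approx 16.933 i$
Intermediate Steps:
$K{\left(J,M \right)} = 1$ ($K{\left(J,M \right)} = \frac{J + M}{J + M} = 1$)
$m = -43$
$Z{\left(X \right)} = - \frac{43}{7} + \frac{X^{2}}{7} + \frac{100 X}{7}$ ($Z{\left(X \right)} = \frac{\left(X^{2} + 100 X\right) - 43}{7} = \frac{-43 + X^{2} + 100 X}{7} = - \frac{43}{7} + \frac{X^{2}}{7} + \frac{100 X}{7}$)
$\sqrt{Z{\left(-73 \right)} + K{\left(-58,167 \right)}} = \sqrt{\left(- \frac{43}{7} + \frac{\left(-73\right)^{2}}{7} + \frac{100}{7} \left(-73\right)\right) + 1} = \sqrt{\left(- \frac{43}{7} + \frac{1}{7} \cdot 5329 - \frac{7300}{7}\right) + 1} = \sqrt{\left(- \frac{43}{7} + \frac{5329}{7} - \frac{7300}{7}\right) + 1} = \sqrt{- \frac{2014}{7} + 1} = \sqrt{- \frac{2007}{7}} = \frac{3 i \sqrt{1561}}{7}$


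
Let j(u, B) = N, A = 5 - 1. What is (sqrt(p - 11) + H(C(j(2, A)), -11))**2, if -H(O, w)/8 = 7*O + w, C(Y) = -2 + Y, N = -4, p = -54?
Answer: (424 + I*sqrt(65))**2 ≈ 1.7971e+5 + 6836.8*I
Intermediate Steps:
A = 4
j(u, B) = -4
H(O, w) = -56*O - 8*w (H(O, w) = -8*(7*O + w) = -8*(w + 7*O) = -56*O - 8*w)
(sqrt(p - 11) + H(C(j(2, A)), -11))**2 = (sqrt(-54 - 11) + (-56*(-2 - 4) - 8*(-11)))**2 = (sqrt(-65) + (-56*(-6) + 88))**2 = (I*sqrt(65) + (336 + 88))**2 = (I*sqrt(65) + 424)**2 = (424 + I*sqrt(65))**2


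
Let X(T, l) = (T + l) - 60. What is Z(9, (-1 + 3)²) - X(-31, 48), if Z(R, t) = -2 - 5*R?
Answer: -4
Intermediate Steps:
X(T, l) = -60 + T + l
Z(9, (-1 + 3)²) - X(-31, 48) = (-2 - 5*9) - (-60 - 31 + 48) = (-2 - 45) - 1*(-43) = -47 + 43 = -4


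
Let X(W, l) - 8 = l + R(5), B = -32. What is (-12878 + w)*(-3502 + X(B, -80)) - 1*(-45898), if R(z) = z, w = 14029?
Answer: -4062021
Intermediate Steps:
X(W, l) = 13 + l (X(W, l) = 8 + (l + 5) = 8 + (5 + l) = 13 + l)
(-12878 + w)*(-3502 + X(B, -80)) - 1*(-45898) = (-12878 + 14029)*(-3502 + (13 - 80)) - 1*(-45898) = 1151*(-3502 - 67) + 45898 = 1151*(-3569) + 45898 = -4107919 + 45898 = -4062021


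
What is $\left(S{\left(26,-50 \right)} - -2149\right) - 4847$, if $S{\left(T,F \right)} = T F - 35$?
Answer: $-4033$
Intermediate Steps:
$S{\left(T,F \right)} = -35 + F T$ ($S{\left(T,F \right)} = F T - 35 = -35 + F T$)
$\left(S{\left(26,-50 \right)} - -2149\right) - 4847 = \left(\left(-35 - 1300\right) - -2149\right) - 4847 = \left(\left(-35 - 1300\right) + 2149\right) - 4847 = \left(-1335 + 2149\right) - 4847 = 814 - 4847 = -4033$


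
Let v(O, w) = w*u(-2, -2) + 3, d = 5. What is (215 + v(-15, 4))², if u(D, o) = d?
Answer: 56644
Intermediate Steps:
u(D, o) = 5
v(O, w) = 3 + 5*w (v(O, w) = w*5 + 3 = 5*w + 3 = 3 + 5*w)
(215 + v(-15, 4))² = (215 + (3 + 5*4))² = (215 + (3 + 20))² = (215 + 23)² = 238² = 56644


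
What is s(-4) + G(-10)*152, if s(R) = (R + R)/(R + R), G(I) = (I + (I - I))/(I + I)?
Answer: 77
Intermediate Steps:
G(I) = 1/2 (G(I) = (I + 0)/((2*I)) = I*(1/(2*I)) = 1/2)
s(R) = 1 (s(R) = (2*R)/((2*R)) = (2*R)*(1/(2*R)) = 1)
s(-4) + G(-10)*152 = 1 + (1/2)*152 = 1 + 76 = 77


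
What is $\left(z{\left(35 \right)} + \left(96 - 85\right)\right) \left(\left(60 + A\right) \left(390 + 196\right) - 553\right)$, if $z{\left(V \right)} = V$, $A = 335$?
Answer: $10622182$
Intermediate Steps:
$\left(z{\left(35 \right)} + \left(96 - 85\right)\right) \left(\left(60 + A\right) \left(390 + 196\right) - 553\right) = \left(35 + \left(96 - 85\right)\right) \left(\left(60 + 335\right) \left(390 + 196\right) - 553\right) = \left(35 + 11\right) \left(395 \cdot 586 - 553\right) = 46 \left(231470 - 553\right) = 46 \cdot 230917 = 10622182$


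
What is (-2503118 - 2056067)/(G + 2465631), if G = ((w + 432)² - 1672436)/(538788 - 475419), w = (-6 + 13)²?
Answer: -288910994265/156243129764 ≈ -1.8491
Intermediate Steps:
w = 49 (w = 7² = 49)
G = -1441075/63369 (G = ((49 + 432)² - 1672436)/(538788 - 475419) = (481² - 1672436)/63369 = (231361 - 1672436)*(1/63369) = -1441075*1/63369 = -1441075/63369 ≈ -22.741)
(-2503118 - 2056067)/(G + 2465631) = (-2503118 - 2056067)/(-1441075/63369 + 2465631) = -4559185/156243129764/63369 = -4559185*63369/156243129764 = -288910994265/156243129764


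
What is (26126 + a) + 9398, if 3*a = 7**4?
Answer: 108973/3 ≈ 36324.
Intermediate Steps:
a = 2401/3 (a = (1/3)*7**4 = (1/3)*2401 = 2401/3 ≈ 800.33)
(26126 + a) + 9398 = (26126 + 2401/3) + 9398 = 80779/3 + 9398 = 108973/3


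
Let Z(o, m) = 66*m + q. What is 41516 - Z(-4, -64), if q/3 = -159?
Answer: 46217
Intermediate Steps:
q = -477 (q = 3*(-159) = -477)
Z(o, m) = -477 + 66*m (Z(o, m) = 66*m - 477 = -477 + 66*m)
41516 - Z(-4, -64) = 41516 - (-477 + 66*(-64)) = 41516 - (-477 - 4224) = 41516 - 1*(-4701) = 41516 + 4701 = 46217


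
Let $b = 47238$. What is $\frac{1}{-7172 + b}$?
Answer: $\frac{1}{40066} \approx 2.4959 \cdot 10^{-5}$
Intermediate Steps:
$\frac{1}{-7172 + b} = \frac{1}{-7172 + 47238} = \frac{1}{40066}$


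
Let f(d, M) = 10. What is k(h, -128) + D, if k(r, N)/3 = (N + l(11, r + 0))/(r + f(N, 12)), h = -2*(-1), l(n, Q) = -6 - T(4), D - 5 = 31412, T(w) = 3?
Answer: 125531/4 ≈ 31383.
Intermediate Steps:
D = 31417 (D = 5 + 31412 = 31417)
l(n, Q) = -9 (l(n, Q) = -6 - 1*3 = -6 - 3 = -9)
h = 2
k(r, N) = 3*(-9 + N)/(10 + r) (k(r, N) = 3*((N - 9)/(r + 10)) = 3*((-9 + N)/(10 + r)) = 3*(-9 + N)/(10 + r))
k(h, -128) + D = 3*(-9 - 128)/(10 + 2) + 31417 = 3*(-137)/12 + 31417 = 3*(1/12)*(-137) + 31417 = -137/4 + 31417 = 125531/4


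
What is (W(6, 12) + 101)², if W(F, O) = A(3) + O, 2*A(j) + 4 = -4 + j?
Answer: 48841/4 ≈ 12210.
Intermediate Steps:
A(j) = -4 + j/2 (A(j) = -2 + (-4 + j)/2 = -2 + (-2 + j/2) = -4 + j/2)
W(F, O) = -5/2 + O (W(F, O) = (-4 + (½)*3) + O = (-4 + 3/2) + O = -5/2 + O)
(W(6, 12) + 101)² = ((-5/2 + 12) + 101)² = (19/2 + 101)² = (221/2)² = 48841/4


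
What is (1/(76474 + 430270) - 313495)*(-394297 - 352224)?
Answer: 118593602819189359/506744 ≈ 2.3403e+11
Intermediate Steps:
(1/(76474 + 430270) - 313495)*(-394297 - 352224) = (1/506744 - 313495)*(-746521) = -158861710279/506744*(-746521) = 118593602819189359/506744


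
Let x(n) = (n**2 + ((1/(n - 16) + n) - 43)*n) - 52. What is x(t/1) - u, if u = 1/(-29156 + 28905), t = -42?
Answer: 38452978/7279 ≈ 5282.7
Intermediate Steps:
x(n) = -52 + n**2 + n*(-43 + n + 1/(-16 + n)) (x(n) = (n**2 + ((1/(-16 + n) + n) - 43)*n) - 52 = (n**2 + ((n + 1/(-16 + n)) - 43)*n) - 52 = (n**2 + (-43 + n + 1/(-16 + n))*n) - 52 = (n**2 + n*(-43 + n + 1/(-16 + n))) - 52 = -52 + n**2 + n*(-43 + n + 1/(-16 + n)))
u = -1/251 (u = 1/(-251) = -1/251 ≈ -0.0039841)
x(t/1) - u = (832 - 75*(-42/1)**2 + 2*(-42/1)**3 + 637*(-42/1))/(-16 - 42/1) - 1*(-1/251) = (832 - 75*(-42*1)**2 + 2*(-42*1)**3 + 637*(-42*1))/(-16 - 42*1) + 1/251 = (832 - 75*(-42)**2 + 2*(-42)**3 + 637*(-42))/(-16 - 42) + 1/251 = (832 - 75*1764 + 2*(-74088) - 26754)/(-58) + 1/251 = -(832 - 132300 - 148176 - 26754)/58 + 1/251 = -1/58*(-306398) + 1/251 = 153199/29 + 1/251 = 38452978/7279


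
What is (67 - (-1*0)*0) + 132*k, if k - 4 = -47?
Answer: -5609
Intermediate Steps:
k = -43 (k = 4 - 47 = -43)
(67 - (-1*0)*0) + 132*k = (67 - (-1*0)*0) + 132*(-43) = (67 - 0*0) - 5676 = (67 - 1*0) - 5676 = (67 + 0) - 5676 = 67 - 5676 = -5609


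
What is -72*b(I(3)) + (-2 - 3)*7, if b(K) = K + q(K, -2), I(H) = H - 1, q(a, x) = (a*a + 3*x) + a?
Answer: -179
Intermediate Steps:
q(a, x) = a + a**2 + 3*x (q(a, x) = (a**2 + 3*x) + a = a + a**2 + 3*x)
I(H) = -1 + H
b(K) = -6 + K**2 + 2*K (b(K) = K + (K + K**2 + 3*(-2)) = K + (K + K**2 - 6) = K + (-6 + K + K**2) = -6 + K**2 + 2*K)
-72*b(I(3)) + (-2 - 3)*7 = -72*(-6 + (-1 + 3)**2 + 2*(-1 + 3)) + (-2 - 3)*7 = -72*(-6 + 2**2 + 2*2) - 5*7 = -72*(-6 + 4 + 4) - 35 = -72*2 - 35 = -144 - 35 = -179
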